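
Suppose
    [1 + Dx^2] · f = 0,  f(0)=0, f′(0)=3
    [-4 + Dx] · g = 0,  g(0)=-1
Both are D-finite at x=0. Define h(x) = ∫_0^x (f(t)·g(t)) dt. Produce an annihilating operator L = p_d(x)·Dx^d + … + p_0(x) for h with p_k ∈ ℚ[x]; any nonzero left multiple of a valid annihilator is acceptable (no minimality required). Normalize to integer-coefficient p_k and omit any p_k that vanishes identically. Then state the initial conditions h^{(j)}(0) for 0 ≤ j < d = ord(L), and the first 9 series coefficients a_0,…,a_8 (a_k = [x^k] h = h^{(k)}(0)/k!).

f: a_k = 0, 3, 0, -1/2, 0, 1/40, 0, -1/1680, 0, …
g: a_k = -1, -4, -8, -32/3, -32/3, -128/15, -256/45, -1024/315, -512/315, …
L₀ := L_f ⊗_s L_g (sym. prod.), ord ≤ 2.
Integrate: L := L₀·Dx.
L = 17·Dx - 8·Dx^2 + Dx^3  (order 3).
h: a_k = 0, 0, -3/2, -4, -47/8, -6, -1121/240, -611/210, -20047/13440, …
ICs: h(0) = 0, h′(0) = 0, h′′(0) = -3.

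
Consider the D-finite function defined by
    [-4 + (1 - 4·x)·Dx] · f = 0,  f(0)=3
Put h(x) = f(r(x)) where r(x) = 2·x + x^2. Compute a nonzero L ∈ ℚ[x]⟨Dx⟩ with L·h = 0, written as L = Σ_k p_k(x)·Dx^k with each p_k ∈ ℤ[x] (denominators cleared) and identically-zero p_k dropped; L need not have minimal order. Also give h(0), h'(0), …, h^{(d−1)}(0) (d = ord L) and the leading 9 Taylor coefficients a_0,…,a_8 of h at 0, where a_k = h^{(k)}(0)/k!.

L = (8 + 8·x) + (-1 + 8·x + 4·x^2)·Dx  (order 1).
h: a_k = 3, 24, 204, 1728, 14640, 124032, 1050816, 8902656, 75424512, …
ICs: h(0) = 3.

f: a_k = 3, 12, 48, 192, 768, 3072, 12288, 49152, 196608, …
L₀ from L_f via x↦r, Dx↦r'^{-1}Dx.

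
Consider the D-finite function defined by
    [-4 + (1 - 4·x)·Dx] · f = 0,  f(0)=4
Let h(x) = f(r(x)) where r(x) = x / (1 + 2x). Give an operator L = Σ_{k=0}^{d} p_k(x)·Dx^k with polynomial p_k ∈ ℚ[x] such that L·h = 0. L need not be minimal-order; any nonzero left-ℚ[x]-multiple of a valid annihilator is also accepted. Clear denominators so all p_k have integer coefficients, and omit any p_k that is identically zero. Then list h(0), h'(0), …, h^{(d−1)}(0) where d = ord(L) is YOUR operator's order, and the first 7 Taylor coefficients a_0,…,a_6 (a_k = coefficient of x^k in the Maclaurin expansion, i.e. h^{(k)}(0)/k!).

L = 4 + (-1 + 4·x^2)·Dx  (order 1).
h: a_k = 4, 16, 32, 64, 128, 256, 512, …
ICs: h(0) = 4.

f: a_k = 4, 16, 64, 256, 1024, 4096, 16384, …
Substitute x→r, Dx→(1/r')Dx; clear ⇒ L₀.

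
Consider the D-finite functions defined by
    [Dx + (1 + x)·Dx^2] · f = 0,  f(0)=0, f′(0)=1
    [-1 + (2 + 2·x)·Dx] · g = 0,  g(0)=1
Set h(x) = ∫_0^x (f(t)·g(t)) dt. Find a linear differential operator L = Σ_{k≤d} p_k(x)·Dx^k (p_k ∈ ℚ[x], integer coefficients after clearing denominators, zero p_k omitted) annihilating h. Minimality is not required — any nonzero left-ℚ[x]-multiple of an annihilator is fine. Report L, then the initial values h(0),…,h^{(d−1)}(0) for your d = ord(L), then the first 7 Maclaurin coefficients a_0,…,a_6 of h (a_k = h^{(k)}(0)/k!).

L = Dx + (4 + 8·x + 4·x^2)·Dx^3  (order 3).
h: a_k = 0, 0, 1/2, 0, -1/96, 1/120, -71/11520, …
ICs: h(0) = 0, h′(0) = 0, h′′(0) = 1.

f: a_k = 0, 1, -1/2, 1/3, -1/4, 1/5, -1/6, …
g: a_k = 1, 1/2, -1/8, 1/16, -5/128, 7/256, -21/1024, …
Sym-product of L_f,L_g gives L₀ (≤ ord 2).
∫: right-multiply L₀ by Dx.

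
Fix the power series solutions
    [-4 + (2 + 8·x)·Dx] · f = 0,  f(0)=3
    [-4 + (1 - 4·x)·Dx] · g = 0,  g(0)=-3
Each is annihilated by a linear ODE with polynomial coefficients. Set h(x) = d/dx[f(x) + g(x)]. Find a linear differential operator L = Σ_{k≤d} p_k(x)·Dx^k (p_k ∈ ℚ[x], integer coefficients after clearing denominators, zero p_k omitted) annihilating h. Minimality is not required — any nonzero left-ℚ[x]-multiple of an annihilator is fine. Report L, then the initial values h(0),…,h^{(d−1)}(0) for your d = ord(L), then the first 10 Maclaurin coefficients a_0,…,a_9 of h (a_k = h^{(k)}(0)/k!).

f: a_k = 3, 6, -6, 12, -30, 84, -252, 792, -2574, 8580, …
g: a_k = -3, -12, -48, -192, -768, -3072, -12288, -49152, -196608, -786432, …
f+g: L₀ = lclm(L_f,L_g), ord ≤ 1+1.
h=h₀': d/dx-closure on L₀ ⇒ L.
L = (-144 - 192·x) + (-42 - 432·x - 672·x^2)·Dx + (5 + 12·x - 80·x^2 - 192·x^3)·Dx^2  (order 2).
h: a_k = -6, -108, -540, -3192, -14940, -75240, -338520, -1593456, -7000668, -31749000, …
ICs: h(0) = -6, h′(0) = -108.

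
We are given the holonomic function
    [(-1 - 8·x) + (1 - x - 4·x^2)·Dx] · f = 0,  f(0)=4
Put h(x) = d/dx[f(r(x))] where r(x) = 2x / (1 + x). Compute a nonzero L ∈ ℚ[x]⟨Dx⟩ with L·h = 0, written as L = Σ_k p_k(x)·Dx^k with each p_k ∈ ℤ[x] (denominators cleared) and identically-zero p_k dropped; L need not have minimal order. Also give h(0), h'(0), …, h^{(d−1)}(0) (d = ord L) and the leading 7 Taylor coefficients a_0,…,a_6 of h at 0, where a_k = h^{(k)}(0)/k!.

L = (18 + 102·x + 918·x^2 + 578·x^3) + (-1 - 18·x + 306·x^3 + 289·x^4)·Dx  (order 1).
h: a_k = 8, 144, 408, 4896, 11560, 124848, 275128, …
ICs: h(0) = 8.

f: a_k = 4, 4, 20, 36, 116, 260, 724, …
f∘r: x↦r, Dx↦Dx/r' in L_f ⇒ L₀.
Derive L from L₀ (diff closure).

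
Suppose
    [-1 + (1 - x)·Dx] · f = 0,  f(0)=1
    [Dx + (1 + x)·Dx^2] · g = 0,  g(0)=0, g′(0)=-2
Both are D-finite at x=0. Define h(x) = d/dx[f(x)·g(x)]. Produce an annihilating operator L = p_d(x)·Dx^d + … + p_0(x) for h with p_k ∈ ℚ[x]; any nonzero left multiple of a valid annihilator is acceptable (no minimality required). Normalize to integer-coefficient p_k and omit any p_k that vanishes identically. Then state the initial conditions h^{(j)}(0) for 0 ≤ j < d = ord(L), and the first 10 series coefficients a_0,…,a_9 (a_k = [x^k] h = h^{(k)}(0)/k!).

f: a_k = 1, 1, 1, 1, 1, 1, 1, 1, 1, 1, …
g: a_k = 0, -2, 1, -2/3, 1/2, -2/5, 1/3, -2/7, 1/4, -2/9, …
h₀=f·g: eliminate ⇒ L₀, order ≤ 1·2.
h=h₀': d/dx-closure on L₀ ⇒ L.
L = 4 + (1 + 5·x)·Dx + (-1 + x^2)·Dx^2  (order 2).
h: a_k = -2, -2, -5, -14/3, -47/6, -37/5, -319/30, -1066/105, -1879/140, -1627/126, …
ICs: h(0) = -2, h′(0) = -2.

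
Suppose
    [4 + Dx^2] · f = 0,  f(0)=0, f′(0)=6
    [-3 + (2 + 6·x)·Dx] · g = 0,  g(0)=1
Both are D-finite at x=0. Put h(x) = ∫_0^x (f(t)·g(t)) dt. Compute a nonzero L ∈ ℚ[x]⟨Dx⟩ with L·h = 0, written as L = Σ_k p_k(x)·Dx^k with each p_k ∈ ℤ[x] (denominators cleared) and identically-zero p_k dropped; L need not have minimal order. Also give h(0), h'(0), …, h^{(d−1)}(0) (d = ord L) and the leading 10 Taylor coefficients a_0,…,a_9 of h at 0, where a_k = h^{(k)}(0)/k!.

f: a_k = 0, 6, 0, -4, 0, 4/5, 0, -8/105, 0, 4/945, …
g: a_k = 1, 3/2, -9/8, 27/16, -405/128, 1701/256, -15309/1024, 72171/2048, -2814669/32768, 14073345/65536, …
L₀ := L_f ⊗_s L_g (sym. prod.), ord ≤ 2.
h=∫h₀ ⇒ L = L₀·Dx.
L = (43 + 96·x + 144·x^2)·Dx + (-12 - 36·x)·Dx^2 + (4 + 24·x + 36·x^2)·Dx^3  (order 3).
h: a_k = 0, 0, 3, 3, -43/16, 33/40, -4379/1920, 21963/4480, -838883/86016, 6669683/322560, …
ICs: h(0) = 0, h′(0) = 0, h′′(0) = 6.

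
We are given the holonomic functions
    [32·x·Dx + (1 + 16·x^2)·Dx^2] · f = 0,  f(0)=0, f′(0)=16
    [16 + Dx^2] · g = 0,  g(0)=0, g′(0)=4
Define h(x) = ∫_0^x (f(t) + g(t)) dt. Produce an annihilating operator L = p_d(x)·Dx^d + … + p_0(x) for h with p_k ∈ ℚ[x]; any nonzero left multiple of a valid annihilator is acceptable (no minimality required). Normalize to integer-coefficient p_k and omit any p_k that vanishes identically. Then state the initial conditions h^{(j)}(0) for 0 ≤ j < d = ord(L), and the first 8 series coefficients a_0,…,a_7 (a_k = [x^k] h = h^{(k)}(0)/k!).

L = (-5632·x + 114688·x^3 + 131072·x^5)·Dx^2 + (-16 + 1792·x^2 + 36864·x^4 + 65536·x^6)·Dx^3 + (-352·x + 7168·x^3 + 8192·x^5)·Dx^4 + (-1 + 112·x^2 + 2304·x^4 + 4096·x^6)·Dx^5  (order 5).
h: a_k = 0, 0, 10, 0, -24, 0, 6208/45, 0, …
ICs: h(0) = 0, h′(0) = 0, h′′(0) = 20, h′′′(0) = 0, h′′′′(0) = -576.

f: a_k = 0, 16, 0, -256/3, 0, 4096/5, 0, -65536/7, …
g: a_k = 0, 4, 0, -32/3, 0, 128/15, 0, -1024/315, …
Sum ⇒ L₀ = lclm(L_f,L_g) in ℚ(x)⟨Dx⟩.
h=∫h₀ ⇒ L = L₀·Dx.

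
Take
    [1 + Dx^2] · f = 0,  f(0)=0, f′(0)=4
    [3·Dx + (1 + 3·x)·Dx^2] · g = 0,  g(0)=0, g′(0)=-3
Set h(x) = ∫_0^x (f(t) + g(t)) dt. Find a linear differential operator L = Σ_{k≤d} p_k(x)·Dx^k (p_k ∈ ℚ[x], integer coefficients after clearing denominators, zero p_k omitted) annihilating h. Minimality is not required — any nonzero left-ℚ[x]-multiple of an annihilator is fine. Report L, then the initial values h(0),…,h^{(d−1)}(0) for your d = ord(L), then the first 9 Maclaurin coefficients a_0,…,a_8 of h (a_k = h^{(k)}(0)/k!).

L = (165 + 18·x + 27·x^2)·Dx^2 + (19 + 63·x + 27·x^2 + 27·x^3)·Dx^3 + (165 + 18·x + 27·x^2)·Dx^4 + (19 + 63·x + 27·x^2 + 27·x^3)·Dx^5  (order 5).
h: a_k = 0, 0, 1/2, 3/2, -29/12, 81/20, -1457/180, 243/14, -393661/10080, …
ICs: h(0) = 0, h′(0) = 0, h′′(0) = 1, h′′′(0) = 9, h′′′′(0) = -58.

f: a_k = 0, 4, 0, -2/3, 0, 1/30, 0, -1/1260, 0, …
g: a_k = 0, -3, 9/2, -9, 81/4, -243/5, 243/2, -2187/7, 6561/8, …
Sum ⇒ L₀ = lclm(L_f,L_g) in ℚ(x)⟨Dx⟩.
Integrate: L := L₀·Dx.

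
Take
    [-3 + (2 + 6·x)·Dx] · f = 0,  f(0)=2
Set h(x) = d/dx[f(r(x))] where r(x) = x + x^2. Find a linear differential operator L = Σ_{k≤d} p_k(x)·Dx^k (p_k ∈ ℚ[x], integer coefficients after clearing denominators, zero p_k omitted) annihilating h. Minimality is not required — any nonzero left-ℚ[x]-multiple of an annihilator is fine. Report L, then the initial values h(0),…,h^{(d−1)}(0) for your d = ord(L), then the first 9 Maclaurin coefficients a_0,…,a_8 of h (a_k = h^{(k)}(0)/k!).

L = 1 + (-2 - 10·x - 18·x^2 - 12·x^3)·Dx  (order 1).
h: a_k = 3, 3/2, -27/8, 99/16, -1215/128, 2997/256, -9639/1024, -6237/2048, 1073817/32768, …
ICs: h(0) = 3.

f: a_k = 2, 3, -9/4, 27/8, -405/64, 1701/128, -15309/512, 72171/1024, -2814669/16384, …
f∘r: x↦r, Dx↦Dx/r' in L_f ⇒ L₀.
h=h₀': d/dx-closure on L₀ ⇒ L.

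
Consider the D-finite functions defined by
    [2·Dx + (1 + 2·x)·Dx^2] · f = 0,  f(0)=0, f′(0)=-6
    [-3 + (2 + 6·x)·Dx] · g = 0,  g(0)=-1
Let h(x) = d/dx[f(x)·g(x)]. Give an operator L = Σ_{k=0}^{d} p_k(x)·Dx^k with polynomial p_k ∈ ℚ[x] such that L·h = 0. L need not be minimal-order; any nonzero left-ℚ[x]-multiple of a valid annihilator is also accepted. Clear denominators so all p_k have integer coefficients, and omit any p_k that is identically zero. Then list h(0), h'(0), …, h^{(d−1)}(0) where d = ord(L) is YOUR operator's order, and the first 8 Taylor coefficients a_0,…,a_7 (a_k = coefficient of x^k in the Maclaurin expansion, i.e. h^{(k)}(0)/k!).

L = (39 + 180·x + 108·x^2) + (116 + 756·x + 1512·x^2 + 864·x^3)·Dx + (20 + 184·x + 612·x^2 + 864·x^3 + 432·x^4)·Dx^2  (order 2).
h: a_k = 6, 6, -93/4, 135/2, -11811/64, 158691/320, -3402537/2560, 16018701/4480, …
ICs: h(0) = 6, h′(0) = 6.

f: a_k = 0, -6, 6, -8, 12, -96/5, 32, -384/7, …
g: a_k = -1, -3/2, 9/8, -27/16, 405/128, -1701/256, 15309/1024, -72171/2048, …
L₀ := L_f ⊗_s L_g (sym. prod.), ord ≤ 2.
h=h₀': d/dx-closure on L₀ ⇒ L.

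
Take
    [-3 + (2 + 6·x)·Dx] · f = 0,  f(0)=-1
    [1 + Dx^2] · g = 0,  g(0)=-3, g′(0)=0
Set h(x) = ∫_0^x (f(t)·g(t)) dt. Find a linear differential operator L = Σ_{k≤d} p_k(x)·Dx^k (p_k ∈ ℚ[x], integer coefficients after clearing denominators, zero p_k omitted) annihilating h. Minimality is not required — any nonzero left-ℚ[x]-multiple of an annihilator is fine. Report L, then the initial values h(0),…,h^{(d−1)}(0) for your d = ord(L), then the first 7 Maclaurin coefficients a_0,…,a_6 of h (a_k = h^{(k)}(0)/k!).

f: a_k = -1, -3/2, 9/8, -27/16, 405/128, -1701/256, 15309/1024, …
g: a_k = -3, 0, 3/2, 0, -1/8, 0, 1/240, …
L₀ := L_f ⊗_s L_g (sym. prod.), ord ≤ 2.
h=∫₀ˣh₀: take L = L₀·Dx.
L = (31 + 24·x + 36·x^2)·Dx + (-12 - 36·x)·Dx^2 + (4 + 24·x + 36·x^2)·Dx^3  (order 3).
h: a_k = 0, 3, 9/4, -13/8, 45/64, -983/640, 1501/512, …
ICs: h(0) = 0, h′(0) = 3, h′′(0) = 9/2.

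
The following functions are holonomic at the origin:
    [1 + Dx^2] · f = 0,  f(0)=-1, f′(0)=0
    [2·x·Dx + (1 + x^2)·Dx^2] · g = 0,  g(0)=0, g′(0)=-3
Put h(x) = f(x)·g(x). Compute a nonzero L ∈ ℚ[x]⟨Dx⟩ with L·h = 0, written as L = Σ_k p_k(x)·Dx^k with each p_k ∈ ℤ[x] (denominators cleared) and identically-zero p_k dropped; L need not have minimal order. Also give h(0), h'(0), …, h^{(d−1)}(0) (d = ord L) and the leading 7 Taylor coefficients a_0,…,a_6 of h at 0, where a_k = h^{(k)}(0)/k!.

L = (10 + 26·x^2 + 11·x^4 + 4·x^6 + x^8) + (12·x + 20·x^3 + 12·x^5 + 4·x^7)·Dx + (12 + 32·x^2 + 18·x^4 + 8·x^6 + 2·x^8)·Dx^2 + (12·x + 20·x^3 + 12·x^5 + 4·x^7)·Dx^3 + (2 + 6·x^2 + 7·x^4 + 4·x^6 + x^8)·Dx^4  (order 4).
h: a_k = 0, 3, 0, -5/2, 0, 49/40, 0, …
ICs: h(0) = 0, h′(0) = 3, h′′(0) = 0, h′′′(0) = -15.

f: a_k = -1, 0, 1/2, 0, -1/24, 0, 1/720, …
g: a_k = 0, -3, 0, 1, 0, -3/5, 0, …
f·g: L₀ = L_f ⊗_s L_g, ord ≤ 2·2.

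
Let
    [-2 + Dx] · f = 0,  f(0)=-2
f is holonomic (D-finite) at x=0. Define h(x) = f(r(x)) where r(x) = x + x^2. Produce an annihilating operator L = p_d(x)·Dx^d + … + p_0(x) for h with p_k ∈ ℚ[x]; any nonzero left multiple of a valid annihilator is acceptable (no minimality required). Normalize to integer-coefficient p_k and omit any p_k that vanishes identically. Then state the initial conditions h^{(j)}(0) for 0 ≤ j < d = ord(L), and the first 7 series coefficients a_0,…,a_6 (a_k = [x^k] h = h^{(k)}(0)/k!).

L = (-2 - 4·x) + Dx  (order 1).
h: a_k = -2, -4, -8, -32/3, -40/3, -208/15, -608/45, …
ICs: h(0) = -2.

f: a_k = -2, -4, -4, -8/3, -4/3, -8/15, -8/45, …
Change of var in L_f (x↦r) gives L₀.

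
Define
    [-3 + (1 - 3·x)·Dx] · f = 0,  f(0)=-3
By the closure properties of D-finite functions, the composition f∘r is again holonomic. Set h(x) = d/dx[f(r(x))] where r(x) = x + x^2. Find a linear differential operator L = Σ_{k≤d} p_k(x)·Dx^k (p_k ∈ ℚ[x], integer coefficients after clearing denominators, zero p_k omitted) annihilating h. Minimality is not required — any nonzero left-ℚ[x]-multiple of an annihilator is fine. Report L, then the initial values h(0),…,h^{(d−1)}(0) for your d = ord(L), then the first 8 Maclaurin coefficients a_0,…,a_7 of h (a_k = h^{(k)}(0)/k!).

L = (8 + 18·x + 18·x^2) + (-1 + x + 9·x^2 + 6·x^3)·Dx  (order 1).
h: a_k = -9, -72, -405, -2052, -9720, -44226, -195615, -847584, …
ICs: h(0) = -9.

f: a_k = -3, -9, -27, -81, -243, -729, -2187, -6561, …
L₀ from L_f via x↦r, Dx↦r'^{-1}Dx.
h₀' ⇒ L via d/dx closure of L₀.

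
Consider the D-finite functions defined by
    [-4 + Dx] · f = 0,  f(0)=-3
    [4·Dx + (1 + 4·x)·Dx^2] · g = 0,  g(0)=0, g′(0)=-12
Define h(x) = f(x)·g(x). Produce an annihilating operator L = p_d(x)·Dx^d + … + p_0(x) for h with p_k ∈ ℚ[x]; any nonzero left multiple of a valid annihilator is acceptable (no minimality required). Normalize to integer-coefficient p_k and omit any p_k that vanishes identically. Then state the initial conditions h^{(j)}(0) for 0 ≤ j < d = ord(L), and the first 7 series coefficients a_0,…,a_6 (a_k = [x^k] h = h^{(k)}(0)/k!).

L = 64·x + (-4 - 32·x)·Dx + (1 + 4·x)·Dx^2  (order 2).
h: a_k = 0, 36, 72, 192, 0, 3456/5, -1792, …
ICs: h(0) = 0, h′(0) = 36.

f: a_k = -3, -12, -24, -32, -32, -128/5, -256/15, …
g: a_k = 0, -12, 24, -64, 192, -3072/5, 2048, …
h₀=f·g: eliminate ⇒ L₀, order ≤ 1·2.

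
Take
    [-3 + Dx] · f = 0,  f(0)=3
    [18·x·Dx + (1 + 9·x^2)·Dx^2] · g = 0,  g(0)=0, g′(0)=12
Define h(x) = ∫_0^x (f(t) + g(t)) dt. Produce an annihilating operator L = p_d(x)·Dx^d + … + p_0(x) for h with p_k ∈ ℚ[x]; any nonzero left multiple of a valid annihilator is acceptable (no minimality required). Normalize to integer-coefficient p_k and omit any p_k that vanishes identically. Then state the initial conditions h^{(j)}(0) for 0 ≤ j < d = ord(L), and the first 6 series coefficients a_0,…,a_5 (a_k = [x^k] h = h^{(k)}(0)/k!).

f: a_k = 3, 9, 27/2, 27/2, 81/8, 243/40, …
g: a_k = 0, 12, 0, -36, 0, 972/5, …
f+g: L₀ = lclm(L_f,L_g), ord ≤ 1+2.
h=∫₀ˣh₀: take L = L₀·Dx.
L = (18 - 108·x - 162·x^2)·Dx^2 + (-9 + 27·x + 27·x^2 - 81·x^3)·Dx^3 + (1 + 3·x + 9·x^2 + 27·x^3)·Dx^4  (order 4).
h: a_k = 0, 3, 21/2, 9/2, -45/8, 81/40, …
ICs: h(0) = 0, h′(0) = 3, h′′(0) = 21, h′′′(0) = 27.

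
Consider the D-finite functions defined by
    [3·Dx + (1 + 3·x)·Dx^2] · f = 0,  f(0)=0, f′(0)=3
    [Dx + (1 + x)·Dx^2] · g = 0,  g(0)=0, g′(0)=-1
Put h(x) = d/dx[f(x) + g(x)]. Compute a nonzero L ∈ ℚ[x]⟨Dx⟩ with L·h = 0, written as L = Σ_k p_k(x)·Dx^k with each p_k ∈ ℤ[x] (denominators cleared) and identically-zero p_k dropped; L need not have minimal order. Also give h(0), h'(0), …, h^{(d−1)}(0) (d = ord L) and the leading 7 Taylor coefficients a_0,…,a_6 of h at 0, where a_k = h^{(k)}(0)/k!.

L = 6 + (8 + 12·x)·Dx + (1 + 4·x + 3·x^2)·Dx^2  (order 2).
h: a_k = 2, -8, 26, -80, 242, -728, 2186, …
ICs: h(0) = 2, h′(0) = -8.

f: a_k = 0, 3, -9/2, 9, -81/4, 243/5, -243/2, …
g: a_k = 0, -1, 1/2, -1/3, 1/4, -1/5, 1/6, …
f+g: L₀ = lclm(L_f,L_g), ord ≤ 2+2.
Derive L from L₀ (diff closure).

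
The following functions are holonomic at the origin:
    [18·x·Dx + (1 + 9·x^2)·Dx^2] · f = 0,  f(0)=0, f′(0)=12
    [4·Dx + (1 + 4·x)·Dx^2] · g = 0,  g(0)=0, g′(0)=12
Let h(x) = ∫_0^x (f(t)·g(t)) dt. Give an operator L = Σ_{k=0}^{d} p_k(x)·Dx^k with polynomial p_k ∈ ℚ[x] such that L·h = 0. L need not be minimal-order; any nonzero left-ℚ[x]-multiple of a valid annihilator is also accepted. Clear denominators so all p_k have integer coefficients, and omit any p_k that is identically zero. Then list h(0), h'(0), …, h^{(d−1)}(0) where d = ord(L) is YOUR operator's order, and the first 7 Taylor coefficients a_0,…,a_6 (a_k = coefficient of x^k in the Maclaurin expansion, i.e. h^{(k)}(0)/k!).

L = (2448 + 17280·x + 76464·x^2 + 518400·x^3 + 1399680·x^4 + 2426112·x^5 + 1679616·x^7)·Dx^2 + (452 + 10800·x + 98028·x^2 + 491184·x^3 + 1840320·x^4 + 4339008·x^5 + 6531840·x^6 + 1259712·x^7 + 5878656·x^8)·Dx^3 + (136 + 1912·x + 18576·x^2 + 103608·x^3 + 389448·x^4 + 1100304·x^5 + 2239488·x^6 + 3277584·x^7 + 1259712·x^8 + 3359232·x^9)·Dx^4 + (13 + 176·x + 1234·x^2 + 6048·x^3 + 22833·x^4 + 68688·x^5 + 154224·x^6 + 279936·x^7 + 399492·x^8 + 209952·x^9 + 419904·x^10)·Dx^5  (order 5).
h: a_k = 0, 0, 0, 48, -72, 336/5, -240, …
ICs: h(0) = 0, h′(0) = 0, h′′(0) = 0, h′′′(0) = 288, h′′′′(0) = -1728.

f: a_k = 0, 12, 0, -36, 0, 972/5, 0, …
g: a_k = 0, 12, -24, 64, -192, 3072/5, -2048, …
Sym-product of L_f,L_g gives L₀ (≤ ord 4).
∫: right-multiply L₀ by Dx.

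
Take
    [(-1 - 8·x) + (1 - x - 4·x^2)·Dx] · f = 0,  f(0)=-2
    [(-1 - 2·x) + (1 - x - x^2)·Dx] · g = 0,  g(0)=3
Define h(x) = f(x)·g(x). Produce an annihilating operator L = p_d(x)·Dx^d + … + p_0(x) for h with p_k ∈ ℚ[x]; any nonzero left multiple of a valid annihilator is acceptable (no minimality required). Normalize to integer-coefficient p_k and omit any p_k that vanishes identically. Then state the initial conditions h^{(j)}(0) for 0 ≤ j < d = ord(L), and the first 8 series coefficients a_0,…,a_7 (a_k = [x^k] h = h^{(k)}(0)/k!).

L = (-2 - 8·x + 15·x^2 + 16·x^3) + (1 - 2·x - 4·x^2 + 5·x^3 + 4·x^4)·Dx  (order 1).
h: a_k = -6, -12, -48, -114, -336, -840, -2262, -5748, …
ICs: h(0) = -6.

f: a_k = -2, -2, -10, -18, -58, -130, -362, -882, …
g: a_k = 3, 3, 6, 9, 15, 24, 39, 63, …
h₀=f·g: eliminate ⇒ L₀, order ≤ 1·1.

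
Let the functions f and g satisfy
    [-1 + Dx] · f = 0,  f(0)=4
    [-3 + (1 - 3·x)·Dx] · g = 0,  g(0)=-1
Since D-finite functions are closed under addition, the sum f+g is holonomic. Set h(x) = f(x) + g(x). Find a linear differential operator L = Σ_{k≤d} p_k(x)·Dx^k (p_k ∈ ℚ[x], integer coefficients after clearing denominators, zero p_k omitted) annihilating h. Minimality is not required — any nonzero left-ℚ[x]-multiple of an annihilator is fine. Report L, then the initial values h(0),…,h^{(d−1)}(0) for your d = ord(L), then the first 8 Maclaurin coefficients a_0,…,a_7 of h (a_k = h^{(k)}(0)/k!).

L = (15 + 9·x) + (-17 - 6·x + 9·x^2)·Dx + (2 - 3·x - 9·x^2)·Dx^2  (order 2).
h: a_k = 3, 1, -7, -79/3, -485/6, -7289/30, -131219/180, -2755619/1260, …
ICs: h(0) = 3, h′(0) = 1.

f: a_k = 4, 4, 2, 2/3, 1/6, 1/30, 1/180, 1/1260, …
g: a_k = -1, -3, -9, -27, -81, -243, -729, -2187, …
Weyl lclm of L_f,L_g ⇒ L₀ (ord ≤ 2).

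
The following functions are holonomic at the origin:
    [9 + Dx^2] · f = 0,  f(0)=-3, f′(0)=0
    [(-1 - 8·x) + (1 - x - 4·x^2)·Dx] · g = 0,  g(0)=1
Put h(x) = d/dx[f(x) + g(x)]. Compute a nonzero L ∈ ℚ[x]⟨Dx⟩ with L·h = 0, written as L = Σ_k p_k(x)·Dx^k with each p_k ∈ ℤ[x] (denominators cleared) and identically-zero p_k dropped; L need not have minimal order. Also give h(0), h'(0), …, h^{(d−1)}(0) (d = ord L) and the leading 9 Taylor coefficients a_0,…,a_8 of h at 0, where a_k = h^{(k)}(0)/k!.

L = (2358 + 13068·x + 57006·x^2 + 38520·x^3 + 83520·x^4 + 31104·x^5 + 41472·x^6) + (-189 - 1413·x + 1251·x^2 + 4203·x^3 + 5580·x^4 + 11952·x^5 + 12096·x^6 + 13824·x^7)·Dx + (262 + 1452·x + 6334·x^2 + 4280·x^3 + 9280·x^4 + 3456·x^5 + 4608·x^6)·Dx^2 + (-21 - 157·x + 139·x^2 + 467·x^3 + 620·x^4 + 1328·x^5 + 1344·x^6 + 1536·x^7)·Dx^3  (order 3).
h: a_k = 1, 37, 27, 151/2, 325, 44169/40, 3087, 5217013/560, 26361, …
ICs: h(0) = 1, h′(0) = 37, h′′(0) = 54.

f: a_k = -3, 0, 27/2, 0, -81/8, 0, 243/80, 0, -2187/4480, …
g: a_k = 1, 1, 5, 9, 29, 65, 181, 441, 1165, …
L₀ := lclm(L_f,L_g); ord L₀ ≤ 2+1.
Differentiate: ansatz ord ≤ ord L₀ ⇒ L.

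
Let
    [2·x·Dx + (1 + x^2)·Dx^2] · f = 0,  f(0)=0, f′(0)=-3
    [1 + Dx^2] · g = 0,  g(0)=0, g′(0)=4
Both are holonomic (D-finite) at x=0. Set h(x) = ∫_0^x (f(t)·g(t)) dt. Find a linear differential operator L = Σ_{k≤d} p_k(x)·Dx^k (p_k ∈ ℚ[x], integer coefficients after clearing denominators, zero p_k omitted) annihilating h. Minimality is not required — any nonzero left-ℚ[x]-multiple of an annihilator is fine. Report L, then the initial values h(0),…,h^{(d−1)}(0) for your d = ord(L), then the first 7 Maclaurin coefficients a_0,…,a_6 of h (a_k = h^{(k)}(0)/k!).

L = (10 + 26·x^2 + 11·x^4 + 4·x^6 + x^8)·Dx + (12·x + 20·x^3 + 12·x^5 + 4·x^7)·Dx^2 + (12 + 32·x^2 + 18·x^4 + 8·x^6 + 2·x^8)·Dx^3 + (12·x + 20·x^3 + 12·x^5 + 4·x^7)·Dx^4 + (2 + 6·x^2 + 7·x^4 + 4·x^6 + x^8)·Dx^5  (order 5).
h: a_k = 0, 0, 0, -4, 0, 6/5, 0, …
ICs: h(0) = 0, h′(0) = 0, h′′(0) = 0, h′′′(0) = -24, h′′′′(0) = 0.

f: a_k = 0, -3, 0, 1, 0, -3/5, 0, …
g: a_k = 0, 4, 0, -2/3, 0, 1/30, 0, …
Sym-product of L_f,L_g gives L₀ (≤ ord 4).
Integrate: L := L₀·Dx.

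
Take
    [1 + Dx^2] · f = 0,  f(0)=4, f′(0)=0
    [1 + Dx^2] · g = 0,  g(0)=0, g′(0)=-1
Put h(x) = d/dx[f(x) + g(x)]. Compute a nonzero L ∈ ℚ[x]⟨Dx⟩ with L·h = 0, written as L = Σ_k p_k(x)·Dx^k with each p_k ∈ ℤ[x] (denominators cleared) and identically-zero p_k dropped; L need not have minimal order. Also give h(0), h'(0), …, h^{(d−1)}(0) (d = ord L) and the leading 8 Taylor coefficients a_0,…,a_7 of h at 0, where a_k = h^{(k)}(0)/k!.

f: a_k = 4, 0, -2, 0, 1/6, 0, -1/180, 0, …
g: a_k = 0, -1, 0, 1/6, 0, -1/120, 0, 1/5040, …
L₀ := lclm(L_f,L_g); ord L₀ ≤ 2+2.
Derive L from L₀ (diff closure).
L = 1 + Dx^2  (order 2).
h: a_k = -1, -4, 1/2, 2/3, -1/24, -1/30, 1/720, 1/1260, …
ICs: h(0) = -1, h′(0) = -4.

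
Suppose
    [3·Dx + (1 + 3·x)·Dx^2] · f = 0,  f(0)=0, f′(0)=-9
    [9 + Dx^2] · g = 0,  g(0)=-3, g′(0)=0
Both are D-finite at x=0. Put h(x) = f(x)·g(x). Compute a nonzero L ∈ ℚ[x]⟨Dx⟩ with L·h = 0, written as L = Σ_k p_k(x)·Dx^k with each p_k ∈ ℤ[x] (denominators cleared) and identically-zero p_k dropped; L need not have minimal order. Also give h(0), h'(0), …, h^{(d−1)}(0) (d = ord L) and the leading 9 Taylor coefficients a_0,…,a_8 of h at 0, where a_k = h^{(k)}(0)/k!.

f: a_k = 0, -9, 27/2, -27, 243/4, -729/5, 729/2, -6561/7, 19683/8, …
g: a_k = -3, 0, 27/2, 0, -81/8, 0, 243/80, 0, -2187/4480, …
L₀ := L_f ⊗_s L_g (sym. prod.), ord ≤ 4.
L = (-81 + 486·x + 4617·x^2 + 11664·x^3 + 8748·x^4) + (36 + 540·x + 1944·x^2 + 1944·x^3)·Dx + (180·x + 1134·x^2 + 2592·x^3 + 1944·x^4)·Dx^2 + (4 + 60·x + 216·x^2 + 216·x^3)·Dx^3 + (1 + 14·x + 69·x^2 + 144·x^3 + 108·x^4)·Dx^4  (order 4).
h: a_k = 0, 27, -81/2, -81/2, 0, 6561/40, -6561/16, 610173/560, -242757/80, …
ICs: h(0) = 0, h′(0) = 27, h′′(0) = -81, h′′′(0) = -243.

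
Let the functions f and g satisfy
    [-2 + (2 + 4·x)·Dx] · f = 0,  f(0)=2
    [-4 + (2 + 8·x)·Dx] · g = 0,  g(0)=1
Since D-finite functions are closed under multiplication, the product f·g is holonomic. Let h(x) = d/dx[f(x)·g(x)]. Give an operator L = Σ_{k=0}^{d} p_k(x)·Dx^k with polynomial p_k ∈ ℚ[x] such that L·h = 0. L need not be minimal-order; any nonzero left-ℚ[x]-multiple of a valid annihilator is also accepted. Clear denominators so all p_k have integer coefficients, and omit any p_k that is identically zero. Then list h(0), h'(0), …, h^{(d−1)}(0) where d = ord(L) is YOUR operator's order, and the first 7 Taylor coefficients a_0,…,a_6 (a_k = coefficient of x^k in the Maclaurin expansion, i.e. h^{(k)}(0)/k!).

L = -1 + (-3 - 26·x - 72·x^2 - 64·x^3)·Dx  (order 1).
h: a_k = 6, -2, 9, -37, 585/4, -2271/4, 17493/8, …
ICs: h(0) = 6.

f: a_k = 2, 2, -1, 1, -5/4, 7/4, -21/8, …
g: a_k = 1, 2, -2, 4, -10, 28, -84, …
Sym-product of L_f,L_g gives L₀ (≤ ord 1).
Differentiate: ansatz ord ≤ ord L₀ ⇒ L.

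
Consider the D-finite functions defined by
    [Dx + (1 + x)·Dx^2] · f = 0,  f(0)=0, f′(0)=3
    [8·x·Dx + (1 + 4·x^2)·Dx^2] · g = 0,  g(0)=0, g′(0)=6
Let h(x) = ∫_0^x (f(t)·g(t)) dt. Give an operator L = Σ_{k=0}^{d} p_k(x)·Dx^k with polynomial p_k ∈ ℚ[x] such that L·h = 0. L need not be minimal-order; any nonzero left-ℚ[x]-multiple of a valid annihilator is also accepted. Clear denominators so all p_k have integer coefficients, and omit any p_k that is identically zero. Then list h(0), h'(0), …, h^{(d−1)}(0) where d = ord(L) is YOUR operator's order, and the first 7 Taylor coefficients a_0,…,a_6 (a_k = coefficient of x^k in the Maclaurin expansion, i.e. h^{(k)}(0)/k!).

f: a_k = 0, 3, -3/2, 1, -3/4, 3/5, -1/2, …
g: a_k = 0, 6, 0, -8, 0, 96/5, 0, …
Sym-product of L_f,L_g gives L₀ (≤ ord 4).
Integrate: L := L₀·Dx.
L = (288 + 560·x + 3584·x^2 + 8640·x^3 + 7680·x^4 + 3328·x^5 + 1024·x^7)·Dx^2 + (258 + 1840·x + 6992·x^2 + 19264·x^3 + 29440·x^4 + 23808·x^5 + 8960·x^6 + 3072·x^7 + 3584·x^8)·Dx^3 + (36 + 628·x + 2496·x^2 + 6192·x^3 + 12288·x^4 + 15936·x^5 + 12288·x^6 + 5376·x^7 + 3072·x^8 + 2048·x^9)·Dx^4 + (17 + 66·x + 241·x^2 + 608·x^3 + 1152·x^4 + 1728·x^5 + 2016·x^6 + 1536·x^7 + 768·x^8 + 512·x^9 + 256·x^10)·Dx^5  (order 5).
h: a_k = 0, 0, 0, 6, -9/4, -18/5, 5/4, …
ICs: h(0) = 0, h′(0) = 0, h′′(0) = 0, h′′′(0) = 36, h′′′′(0) = -54.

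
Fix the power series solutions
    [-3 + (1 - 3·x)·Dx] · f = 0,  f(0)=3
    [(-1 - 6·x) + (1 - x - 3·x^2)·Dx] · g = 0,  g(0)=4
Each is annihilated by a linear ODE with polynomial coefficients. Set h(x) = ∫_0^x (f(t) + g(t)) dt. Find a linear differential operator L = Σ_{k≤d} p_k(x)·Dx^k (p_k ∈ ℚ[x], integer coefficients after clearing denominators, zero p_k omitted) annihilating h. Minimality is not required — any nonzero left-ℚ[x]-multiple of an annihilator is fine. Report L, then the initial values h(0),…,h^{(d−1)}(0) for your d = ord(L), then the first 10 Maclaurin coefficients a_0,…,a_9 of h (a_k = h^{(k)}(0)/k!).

L = (6 - 108·x + 162·x^2 - 162·x^3)·Dx + (10 - 6·x - 108·x^2 + 270·x^3 - 324·x^4)·Dx^2 + (-2 + 14·x - 33·x^2 + 18·x^3 + 54·x^4 - 81·x^5)·Dx^3  (order 3).
h: a_k = 0, 7, 13/2, 43/3, 109/4, 319/5, 889/6, 2575/7, 7429/8, 21715/9, …
ICs: h(0) = 0, h′(0) = 7, h′′(0) = 13.

f: a_k = 3, 9, 27, 81, 243, 729, 2187, 6561, 19683, 59049, …
g: a_k = 4, 4, 16, 28, 76, 160, 388, 868, 2032, 4636, …
Sum ⇒ L₀ = lclm(L_f,L_g) in ℚ(x)⟨Dx⟩.
Integrate: L := L₀·Dx.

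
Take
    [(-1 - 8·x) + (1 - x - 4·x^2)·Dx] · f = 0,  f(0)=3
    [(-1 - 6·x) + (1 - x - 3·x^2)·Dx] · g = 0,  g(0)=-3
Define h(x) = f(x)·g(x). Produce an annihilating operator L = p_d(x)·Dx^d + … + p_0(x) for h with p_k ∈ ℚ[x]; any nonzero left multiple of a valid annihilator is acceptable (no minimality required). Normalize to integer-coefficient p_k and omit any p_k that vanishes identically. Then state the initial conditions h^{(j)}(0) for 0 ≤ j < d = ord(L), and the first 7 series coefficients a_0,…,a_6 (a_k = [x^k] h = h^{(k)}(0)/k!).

f: a_k = 3, 3, 15, 27, 87, 195, 543, …
g: a_k = -3, -3, -12, -21, -57, -120, -291, …
h₀=f·g: eliminate ⇒ L₀, order ≤ 1·1.
L = (-2 - 12·x + 21·x^2 + 48·x^3) + (1 - 2·x - 6·x^2 + 7·x^3 + 12·x^4)·Dx  (order 1).
h: a_k = -9, -18, -90, -225, -756, -2016, -5913, …
ICs: h(0) = -9.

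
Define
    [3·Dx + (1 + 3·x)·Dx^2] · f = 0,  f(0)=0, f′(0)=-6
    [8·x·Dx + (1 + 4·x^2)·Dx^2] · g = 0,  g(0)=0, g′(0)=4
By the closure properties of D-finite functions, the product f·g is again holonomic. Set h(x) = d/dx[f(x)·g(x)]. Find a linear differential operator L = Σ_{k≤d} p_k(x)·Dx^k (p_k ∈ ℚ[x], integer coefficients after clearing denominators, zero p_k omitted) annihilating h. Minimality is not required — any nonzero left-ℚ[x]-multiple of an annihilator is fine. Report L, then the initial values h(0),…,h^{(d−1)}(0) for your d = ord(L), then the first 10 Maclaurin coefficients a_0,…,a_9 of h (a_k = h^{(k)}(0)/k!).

f: a_k = 0, -6, 9, -18, 81/2, -486/5, 243, -4374/7, 6561/4, -4374, …
g: a_k = 0, 4, 0, -16/3, 0, 64/5, 0, -256/7, 0, 1024/9, …
Product ⇒ symmetric product L₀, ord ≤ 4.
h₀' ⇒ L via d/dx closure of L₀.
L = (1632 + 8496·x + 23040·x^2 + 110016·x^3 + 207360·x^4 + 269568·x^5 + 82944·x^7) + (418 + 6672·x + 44112·x^2 + 151488·x^3 + 393984·x^4 + 642816·x^5 + 725760·x^6 + 82944·x^7 + 290304·x^8)·Dx + (204 + 1844·x + 12096·x^2 + 47408·x^3 + 122880·x^4 + 240192·x^5 + 331776·x^6 + 361728·x^7 + 82944·x^8 + 165888·x^9)·Dx^2 + (25 + 246·x + 1217·x^2 + 4128·x^3 + 10624·x^4 + 22080·x^5 + 34272·x^6 + 41472·x^7 + 43776·x^8 + 13824·x^9 + 20736·x^10)·Dx^3  (order 3).
h: a_k = 0, -48, 108, -160, 570, -11088/5, 30492/5, -15936, 1718091/35, -16203568/105, …
ICs: h(0) = 0, h′(0) = -48, h′′(0) = 216.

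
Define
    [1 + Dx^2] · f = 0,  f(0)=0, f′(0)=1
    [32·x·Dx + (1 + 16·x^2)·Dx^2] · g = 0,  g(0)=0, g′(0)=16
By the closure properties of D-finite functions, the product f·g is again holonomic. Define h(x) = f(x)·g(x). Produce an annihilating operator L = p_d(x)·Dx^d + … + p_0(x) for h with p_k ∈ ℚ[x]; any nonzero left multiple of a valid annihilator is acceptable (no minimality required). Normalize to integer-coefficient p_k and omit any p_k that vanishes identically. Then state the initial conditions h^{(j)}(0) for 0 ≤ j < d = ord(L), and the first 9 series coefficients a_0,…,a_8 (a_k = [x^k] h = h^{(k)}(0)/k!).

f: a_k = 0, 1, 0, -1/6, 0, 1/120, 0, -1/5040, 0, …
g: a_k = 0, 16, 0, -256/3, 0, 4096/5, 0, -65536/7, 0, …
L₀ := L_f ⊗_s L_g (sym. prod.), ord ≤ 4.
L = (1105 + 51776·x^2 + 22016·x^4 + 16384·x^6 + 65536·x^8) + (2112·x + 35840·x^3 + 49152·x^5 + 262144·x^7)·Dx + (1122 + 52352·x^2 + 27648·x^4 + 32768·x^6 + 131072·x^8)·Dx^2 + (2112·x + 35840·x^3 + 49152·x^5 + 262144·x^7)·Dx^3 + (17 + 576·x^2 + 5632·x^4 + 16384·x^6 + 65536·x^8)·Dx^4  (order 4).
h: a_k = 0, 0, 16, 0, -88, 0, 7502/9, 0, -142493/15, …
ICs: h(0) = 0, h′(0) = 0, h′′(0) = 32, h′′′(0) = 0.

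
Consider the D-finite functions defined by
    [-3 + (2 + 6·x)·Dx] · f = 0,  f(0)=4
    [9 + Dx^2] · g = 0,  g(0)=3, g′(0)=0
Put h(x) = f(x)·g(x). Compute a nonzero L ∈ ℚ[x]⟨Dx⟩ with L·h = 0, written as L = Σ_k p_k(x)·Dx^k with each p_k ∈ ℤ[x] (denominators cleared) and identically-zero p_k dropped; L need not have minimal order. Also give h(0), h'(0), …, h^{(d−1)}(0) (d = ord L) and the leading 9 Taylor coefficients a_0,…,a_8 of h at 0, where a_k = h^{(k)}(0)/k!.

f: a_k = 4, 6, -9/2, 27/4, -405/32, 1701/64, -15309/256, 72171/512, -2814669/8192, …
g: a_k = 3, 0, -27/2, 0, 81/8, 0, -243/80, 0, 2187/4480, …
Sym-product of L_f,L_g gives L₀ (≤ ord 2).
L = (63 + 216·x + 324·x^2) + (-12 - 36·x)·Dx + (4 + 24·x + 36·x^2)·Dx^2  (order 2).
h: a_k = 12, 18, -135/2, -243/4, 2025/32, 3159/64, -84807/1280, 292329/2560, -96330789/286720, …
ICs: h(0) = 12, h′(0) = 18.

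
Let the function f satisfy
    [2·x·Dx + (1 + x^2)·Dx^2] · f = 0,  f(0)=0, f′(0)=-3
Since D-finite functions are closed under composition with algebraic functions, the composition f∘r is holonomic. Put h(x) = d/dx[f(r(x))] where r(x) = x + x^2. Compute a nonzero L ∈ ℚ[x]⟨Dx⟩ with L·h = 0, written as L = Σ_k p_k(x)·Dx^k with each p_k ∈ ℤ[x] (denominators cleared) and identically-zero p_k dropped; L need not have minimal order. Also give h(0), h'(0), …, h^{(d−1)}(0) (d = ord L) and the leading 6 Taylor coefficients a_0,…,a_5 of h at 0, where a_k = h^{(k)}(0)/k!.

L = (-2 + 2·x + 8·x^2 + 12·x^3 + 6·x^4) + (1 + 2·x + x^2 + 4·x^3 + 5·x^4 + 2·x^5)·Dx  (order 1).
h: a_k = -3, -6, 3, 12, 12, -12, …
ICs: h(0) = -3.

f: a_k = 0, -3, 0, 1, 0, -3/5, …
Substitute x→r, Dx→(1/r')Dx; clear ⇒ L₀.
h₀' ⇒ L via d/dx closure of L₀.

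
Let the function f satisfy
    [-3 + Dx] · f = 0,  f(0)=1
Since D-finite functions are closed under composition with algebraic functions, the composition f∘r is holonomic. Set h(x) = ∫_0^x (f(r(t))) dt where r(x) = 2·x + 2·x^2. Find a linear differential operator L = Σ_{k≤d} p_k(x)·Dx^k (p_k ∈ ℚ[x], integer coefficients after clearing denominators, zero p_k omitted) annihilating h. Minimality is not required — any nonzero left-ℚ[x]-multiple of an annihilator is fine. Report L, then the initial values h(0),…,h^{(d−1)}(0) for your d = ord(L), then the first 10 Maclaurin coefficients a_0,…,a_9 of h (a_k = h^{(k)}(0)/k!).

f: a_k = 1, 3, 9/2, 9/2, 27/8, 81/40, 81/80, 243/560, 729/4480, 243/4480, …
Change of var in L_f (x↦r) gives L₀.
∫: right-multiply L₀ by Dx.
L = (-6 - 12·x)·Dx + Dx^2  (order 2).
h: a_k = 0, 1, 3, 8, 18, 36, 324/5, 3744/35, 5724/35, 8184/35, …
ICs: h(0) = 0, h′(0) = 1.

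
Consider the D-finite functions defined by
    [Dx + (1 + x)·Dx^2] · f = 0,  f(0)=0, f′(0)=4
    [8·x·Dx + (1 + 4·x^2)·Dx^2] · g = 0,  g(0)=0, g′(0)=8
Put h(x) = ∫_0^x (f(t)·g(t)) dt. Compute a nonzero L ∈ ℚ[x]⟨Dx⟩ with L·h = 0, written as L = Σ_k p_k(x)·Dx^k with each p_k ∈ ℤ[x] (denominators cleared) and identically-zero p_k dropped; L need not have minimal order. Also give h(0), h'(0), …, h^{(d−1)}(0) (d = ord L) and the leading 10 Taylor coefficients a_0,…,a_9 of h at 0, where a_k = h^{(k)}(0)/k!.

f: a_k = 0, 4, -2, 4/3, -1, 4/5, -2/3, 4/7, -1/2, 4/9, …
g: a_k = 0, 8, 0, -32/3, 0, 128/5, 0, -512/7, 0, 2048/9, …
Product ⇒ symmetric product L₀, ord ≤ 4.
h=∫h₀ ⇒ L = L₀·Dx.
L = (288 + 560·x + 3584·x^2 + 8640·x^3 + 7680·x^4 + 3328·x^5 + 1024·x^7)·Dx^2 + (258 + 1840·x + 6992·x^2 + 19264·x^3 + 29440·x^4 + 23808·x^5 + 8960·x^6 + 3072·x^7 + 3584·x^8)·Dx^3 + (36 + 628·x + 2496·x^2 + 6192·x^3 + 12288·x^4 + 15936·x^5 + 12288·x^6 + 5376·x^7 + 3072·x^8 + 2048·x^9)·Dx^4 + (17 + 66·x + 241·x^2 + 608·x^3 + 1152·x^4 + 1728·x^5 + 2016·x^6 + 1536·x^7 + 768·x^8 + 512·x^9 + 256·x^10)·Dx^5  (order 5).
h: a_k = 0, 0, 0, 32/3, -4, -32/5, 20/9, 608/45, -86/15, -1312/45, …
ICs: h(0) = 0, h′(0) = 0, h′′(0) = 0, h′′′(0) = 64, h′′′′(0) = -96.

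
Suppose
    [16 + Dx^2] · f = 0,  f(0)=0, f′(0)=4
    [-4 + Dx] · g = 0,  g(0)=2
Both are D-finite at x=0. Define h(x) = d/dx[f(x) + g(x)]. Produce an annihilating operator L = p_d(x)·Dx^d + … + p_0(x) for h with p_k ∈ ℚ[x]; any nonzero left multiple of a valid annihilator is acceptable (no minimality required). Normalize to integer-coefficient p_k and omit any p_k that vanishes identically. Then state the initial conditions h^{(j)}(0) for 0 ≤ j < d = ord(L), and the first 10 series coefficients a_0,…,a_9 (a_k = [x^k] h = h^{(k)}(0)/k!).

L = 64 - 16·Dx + 4·Dx^2 - Dx^3  (order 3).
h: a_k = 12, 32, 32, 256/3, 128, 1024/15, 1024/45, 8192/315, 2048/105, 16384/2835, …
ICs: h(0) = 12, h′(0) = 32, h′′(0) = 64.

f: a_k = 0, 4, 0, -32/3, 0, 128/15, 0, -1024/315, 0, 2048/2835, …
g: a_k = 2, 8, 16, 64/3, 64/3, 256/15, 512/45, 2048/315, 1024/315, 4096/2835, …
Weyl lclm of L_f,L_g ⇒ L₀ (ord ≤ 3).
Derive L from L₀ (diff closure).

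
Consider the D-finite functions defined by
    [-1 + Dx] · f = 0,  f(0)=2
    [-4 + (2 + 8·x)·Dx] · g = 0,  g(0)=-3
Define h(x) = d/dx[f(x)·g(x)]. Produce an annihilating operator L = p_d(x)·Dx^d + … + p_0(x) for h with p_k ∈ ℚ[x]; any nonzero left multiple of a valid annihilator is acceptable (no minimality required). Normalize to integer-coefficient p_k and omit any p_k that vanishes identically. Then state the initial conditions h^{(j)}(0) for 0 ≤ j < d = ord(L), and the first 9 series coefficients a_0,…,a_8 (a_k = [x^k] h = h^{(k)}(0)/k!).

L = (1 + 24·x + 16·x^2) + (-3 - 16·x - 16·x^2)·Dx  (order 1).
h: a_k = -18, -6, -57, 159, -2371/4, 43487/20, -323377/40, 25470911/840, -769700611/6720, …
ICs: h(0) = -18.

f: a_k = 2, 2, 1, 1/3, 1/12, 1/60, 1/360, 1/2520, 1/20160, …
g: a_k = -3, -6, 6, -12, 30, -84, 252, -792, 2574, …
L₀ := L_f ⊗_s L_g (sym. prod.), ord ≤ 1.
Differentiate: ansatz ord ≤ ord L₀ ⇒ L.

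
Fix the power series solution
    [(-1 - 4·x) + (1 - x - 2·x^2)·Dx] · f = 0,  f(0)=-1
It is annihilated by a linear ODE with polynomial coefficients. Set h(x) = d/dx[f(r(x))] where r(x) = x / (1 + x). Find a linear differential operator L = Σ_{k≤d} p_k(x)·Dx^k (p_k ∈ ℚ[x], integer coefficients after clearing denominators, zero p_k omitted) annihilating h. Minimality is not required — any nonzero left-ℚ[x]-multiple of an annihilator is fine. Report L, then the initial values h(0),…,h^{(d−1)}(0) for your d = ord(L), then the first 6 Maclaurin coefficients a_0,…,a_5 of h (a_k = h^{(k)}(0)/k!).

f: a_k = -1, -1, -3, -5, -11, -21, …
Substitute x→r, Dx→(1/r')Dx; clear ⇒ L₀.
h₀' ⇒ L via d/dx closure of L₀.
L = (4 + 12·x + 36·x^2 + 20·x^3) + (-1 - 7·x - 9·x^2 + 7·x^3 + 10·x^4)·Dx  (order 1).
h: a_k = -1, -4, 0, -16, 20, -72, …
ICs: h(0) = -1.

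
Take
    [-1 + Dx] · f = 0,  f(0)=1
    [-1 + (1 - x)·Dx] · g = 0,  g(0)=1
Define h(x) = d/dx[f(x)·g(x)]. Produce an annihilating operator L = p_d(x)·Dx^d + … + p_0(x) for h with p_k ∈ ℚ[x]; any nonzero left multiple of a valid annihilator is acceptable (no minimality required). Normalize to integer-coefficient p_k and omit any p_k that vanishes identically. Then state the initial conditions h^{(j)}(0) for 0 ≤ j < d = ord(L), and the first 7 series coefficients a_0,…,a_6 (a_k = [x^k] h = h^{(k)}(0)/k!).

L = (5 - 4·x + x^2) + (-2 + 3·x - x^2)·Dx  (order 1).
h: a_k = 2, 5, 8, 65/6, 163/12, 1957/120, 685/36, …
ICs: h(0) = 2.

f: a_k = 1, 1, 1/2, 1/6, 1/24, 1/120, 1/720, …
g: a_k = 1, 1, 1, 1, 1, 1, 1, …
Product ⇒ symmetric product L₀, ord ≤ 1.
h=h₀': d/dx-closure on L₀ ⇒ L.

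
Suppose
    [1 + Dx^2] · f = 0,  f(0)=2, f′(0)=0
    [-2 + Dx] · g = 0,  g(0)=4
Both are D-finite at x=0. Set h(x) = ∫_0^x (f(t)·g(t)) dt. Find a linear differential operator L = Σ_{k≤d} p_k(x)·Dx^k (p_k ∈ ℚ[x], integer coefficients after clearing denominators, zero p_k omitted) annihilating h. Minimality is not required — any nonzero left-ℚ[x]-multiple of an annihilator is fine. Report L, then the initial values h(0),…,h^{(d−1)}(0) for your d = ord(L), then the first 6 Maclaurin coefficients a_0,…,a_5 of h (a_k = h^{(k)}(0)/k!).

f: a_k = 2, 0, -1, 0, 1/12, 0, …
g: a_k = 4, 8, 8, 16/3, 8/3, 16/15, …
Product ⇒ symmetric product L₀, ord ≤ 2.
Integrate: L := L₀·Dx.
L = 5·Dx - 4·Dx^2 + Dx^3  (order 3).
h: a_k = 0, 8, 8, 4, 2/3, -7/15, …
ICs: h(0) = 0, h′(0) = 8, h′′(0) = 16.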